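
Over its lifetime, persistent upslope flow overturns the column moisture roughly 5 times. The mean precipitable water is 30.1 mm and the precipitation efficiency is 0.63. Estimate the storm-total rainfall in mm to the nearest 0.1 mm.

rainfall ≈ 94.8 mm

Each cycle deposits ε × PW = 0.63 × 30.1 = 18.963 mm.
Over 5 cycles: 5 × 18.963 = 94.8 mm.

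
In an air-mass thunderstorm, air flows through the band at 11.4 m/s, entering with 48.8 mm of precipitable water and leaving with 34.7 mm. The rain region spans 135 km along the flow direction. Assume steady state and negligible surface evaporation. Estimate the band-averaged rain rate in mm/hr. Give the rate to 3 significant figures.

Column moisture flux per unit crosswind length is F = V × PW.
Inflow: F_in = 11.4 × 48.8 = 556.32 mm·m/s
Outflow: F_out = 11.4 × 34.7 = 395.58 mm·m/s
Steady-state rate R = (F_in − F_out)/L = (556.32 − 395.58) / 135000 m = 1.191e-03 mm/s.
R = 1.191e-03 × 3600 = 4.29 mm/hr.

R ≈ 4.29 mm/hr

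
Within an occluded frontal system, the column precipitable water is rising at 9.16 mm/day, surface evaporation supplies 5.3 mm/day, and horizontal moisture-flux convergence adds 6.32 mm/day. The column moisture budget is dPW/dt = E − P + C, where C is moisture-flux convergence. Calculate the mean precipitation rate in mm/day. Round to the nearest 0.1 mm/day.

dPW/dt = +9.16 mm/day.
P = E + C − dPW/dt = 5.3 + (6.32) − (+9.16) = 2.5 mm/day.

P ≈ 2.5 mm/day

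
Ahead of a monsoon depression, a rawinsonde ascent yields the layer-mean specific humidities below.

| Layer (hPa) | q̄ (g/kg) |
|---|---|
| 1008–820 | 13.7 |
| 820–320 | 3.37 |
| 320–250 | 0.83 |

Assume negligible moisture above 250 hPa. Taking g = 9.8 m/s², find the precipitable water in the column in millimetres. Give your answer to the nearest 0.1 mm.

Precipitable water is the column-integrated vapour mass per unit area: PW = (1/g) Σ q̄ Δp, with q in kg/kg and Δp in Pa (1 kg/m² of water = 1 mm).
Layer 1008–820 hPa: Δp = 188 hPa = 18800 Pa, q̄ = 0.0137 kg/kg → 0.0137 × 18800 / 9.8 = 26.28 mm
Layer 820–320 hPa: Δp = 500 hPa = 50000 Pa, q̄ = 0.00337 kg/kg → 0.00337 × 50000 / 9.8 = 17.19 mm
Layer 320–250 hPa: Δp = 70 hPa = 7000 Pa, q̄ = 0.00083 kg/kg → 0.00083 × 7000 / 9.8 = 0.59 mm
PW = 26.28 + 17.19 + 0.59 = 44.06 ≈ 44.1 mm.

PW ≈ 44.1 mm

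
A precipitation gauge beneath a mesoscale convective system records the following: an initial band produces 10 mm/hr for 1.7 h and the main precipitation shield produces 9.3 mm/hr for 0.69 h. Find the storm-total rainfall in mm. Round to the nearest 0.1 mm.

Total = Σ Rᵢ Δtᵢ = 10 × 1.7 + 9.3 × 0.69
      = 17 + 6.417 = 23.4 mm.

total ≈ 23.4 mm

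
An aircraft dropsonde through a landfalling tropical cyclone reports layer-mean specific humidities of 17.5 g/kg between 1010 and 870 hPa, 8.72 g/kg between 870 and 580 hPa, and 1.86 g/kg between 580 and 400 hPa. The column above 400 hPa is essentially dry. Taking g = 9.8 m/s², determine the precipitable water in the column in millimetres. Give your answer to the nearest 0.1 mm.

Precipitable water is the column-integrated vapour mass per unit area: PW = (1/g) Σ q̄ Δp, with q in kg/kg and Δp in Pa (1 kg/m² of water = 1 mm).
Layer 1010–870 hPa: Δp = 140 hPa = 14000 Pa, q̄ = 0.0175 kg/kg → 0.0175 × 14000 / 9.8 = 25.00 mm
Layer 870–580 hPa: Δp = 290 hPa = 29000 Pa, q̄ = 0.00872 kg/kg → 0.00872 × 29000 / 9.8 = 25.80 mm
Layer 580–400 hPa: Δp = 180 hPa = 18000 Pa, q̄ = 0.00186 kg/kg → 0.00186 × 18000 / 9.8 = 3.42 mm
PW = 25.00 + 25.80 + 3.42 = 54.22 ≈ 54.2 mm.

PW ≈ 54.2 mm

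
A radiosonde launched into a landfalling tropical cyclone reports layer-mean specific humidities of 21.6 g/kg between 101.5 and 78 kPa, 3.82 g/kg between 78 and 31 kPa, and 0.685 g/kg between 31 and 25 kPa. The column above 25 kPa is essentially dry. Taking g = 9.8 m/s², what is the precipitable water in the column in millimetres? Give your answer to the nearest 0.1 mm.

PW ≈ 70.5 mm

Precipitable water is the column-integrated vapour mass per unit area: PW = (1/g) Σ q̄ Δp, with q in kg/kg and Δp in Pa (1 kg/m² of water = 1 mm).
Layer 101.5–78 kPa: Δp = 235 hPa = 23500 Pa, q̄ = 0.0216 kg/kg → 0.0216 × 23500 / 9.8 = 51.80 mm
Layer 78–31 kPa: Δp = 470 hPa = 47000 Pa, q̄ = 0.00382 kg/kg → 0.00382 × 47000 / 9.8 = 18.32 mm
Layer 31–25 kPa: Δp = 60 hPa = 6000 Pa, q̄ = 0.000685 kg/kg → 0.000685 × 6000 / 9.8 = 0.42 mm
PW = 51.80 + 18.32 + 0.42 = 70.54 ≈ 70.5 mm.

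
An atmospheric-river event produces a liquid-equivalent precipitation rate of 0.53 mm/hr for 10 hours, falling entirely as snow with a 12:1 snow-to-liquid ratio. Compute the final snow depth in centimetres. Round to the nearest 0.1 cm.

snow depth ≈ 6.4 cm

Liquid-equivalent depth = 0.53 × 10 = 5.3 mm.
Snow depth = 5.3 mm × 12 = 63.6 mm = 6.4 cm.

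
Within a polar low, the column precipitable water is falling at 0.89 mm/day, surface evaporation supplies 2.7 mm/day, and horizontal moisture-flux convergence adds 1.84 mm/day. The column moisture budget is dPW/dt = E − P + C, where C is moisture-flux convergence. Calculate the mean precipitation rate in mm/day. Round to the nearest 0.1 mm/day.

P ≈ 5.4 mm/day

dPW/dt = -0.89 mm/day.
P = E + C − dPW/dt = 2.7 + (1.84) − (-0.89) = 5.4 mm/day.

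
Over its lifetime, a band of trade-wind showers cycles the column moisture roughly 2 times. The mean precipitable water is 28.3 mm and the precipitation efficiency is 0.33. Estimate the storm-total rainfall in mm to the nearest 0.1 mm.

Each cycle deposits ε × PW = 0.33 × 28.3 = 9.339 mm.
Over 2 cycles: 2 × 9.339 = 18.7 mm.

rainfall ≈ 18.7 mm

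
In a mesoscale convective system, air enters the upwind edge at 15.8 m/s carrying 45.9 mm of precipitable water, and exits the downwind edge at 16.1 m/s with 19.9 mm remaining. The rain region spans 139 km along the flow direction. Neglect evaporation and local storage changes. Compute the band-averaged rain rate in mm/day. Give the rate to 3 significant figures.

R ≈ 252 mm/day

Column moisture flux per unit crosswind length is F = V × PW.
Inflow: F_in = 15.8 × 45.9 = 725.22 mm·m/s
Outflow: F_out = 16.1 × 19.9 = 320.39 mm·m/s
Steady-state rate R = (F_in − F_out)/L = (725.22 − 320.39) / 139000 m = 2.912e-03 mm/s.
R = 2.912e-03 × 3600 × 24 = 252 mm/day.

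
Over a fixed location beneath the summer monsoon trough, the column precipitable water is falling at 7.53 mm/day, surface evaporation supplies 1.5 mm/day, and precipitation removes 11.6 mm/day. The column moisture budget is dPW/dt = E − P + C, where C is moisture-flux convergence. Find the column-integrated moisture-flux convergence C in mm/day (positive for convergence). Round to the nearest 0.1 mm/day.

dPW/dt = -7.53 mm/day.
C = dPW/dt − E + P = (-7.53) − 1.5 + 11.6 = 2.6 mm/day.

C ≈ 2.6 mm/day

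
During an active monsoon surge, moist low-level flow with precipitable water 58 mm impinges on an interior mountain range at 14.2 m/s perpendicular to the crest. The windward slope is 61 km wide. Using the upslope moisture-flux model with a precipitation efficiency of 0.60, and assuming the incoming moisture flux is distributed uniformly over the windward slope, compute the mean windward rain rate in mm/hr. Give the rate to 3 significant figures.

Incoming column moisture flux per unit ridge length: F = V × PW = 14.2 × 58 = 823.6 mm·m/s.
Spread over the 61 km slope with efficiency ε = 0.60: R = ε·F/W = 0.60 × 823.6 / 61000 m = 8.101e-03 mm/s.
R = 8.101e-03 × 3600 = 29.2 mm/hr.

R ≈ 29.2 mm/hr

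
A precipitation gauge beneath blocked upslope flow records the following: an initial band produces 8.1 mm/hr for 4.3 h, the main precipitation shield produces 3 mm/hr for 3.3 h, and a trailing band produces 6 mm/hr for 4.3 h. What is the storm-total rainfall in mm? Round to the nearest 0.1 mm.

total ≈ 70.5 mm

Total = Σ Rᵢ Δtᵢ = 8.1 × 4.3 + 3 × 3.3 + 6 × 4.3
      = 34.83 + 9.9 + 25.8 = 70.5 mm.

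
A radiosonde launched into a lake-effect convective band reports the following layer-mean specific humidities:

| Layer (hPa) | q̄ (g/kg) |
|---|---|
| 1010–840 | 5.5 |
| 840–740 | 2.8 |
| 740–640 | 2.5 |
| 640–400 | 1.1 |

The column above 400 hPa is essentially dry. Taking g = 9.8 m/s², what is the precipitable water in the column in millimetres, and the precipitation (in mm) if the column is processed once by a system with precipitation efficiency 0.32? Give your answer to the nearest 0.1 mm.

Precipitable water is the column-integrated vapour mass per unit area: PW = (1/g) Σ q̄ Δp, with q in kg/kg and Δp in Pa (1 kg/m² of water = 1 mm).
Layer 1010–840 hPa: Δp = 170 hPa = 17000 Pa, q̄ = 0.0055 kg/kg → 0.0055 × 17000 / 9.8 = 9.54 mm
Layer 840–740 hPa: Δp = 100 hPa = 10000 Pa, q̄ = 0.0028 kg/kg → 0.0028 × 10000 / 9.8 = 2.86 mm
Layer 740–640 hPa: Δp = 100 hPa = 10000 Pa, q̄ = 0.0025 kg/kg → 0.0025 × 10000 / 9.8 = 2.55 mm
Layer 640–400 hPa: Δp = 240 hPa = 24000 Pa, q̄ = 0.0011 kg/kg → 0.0011 × 24000 / 9.8 = 2.69 mm
PW = 9.54 + 2.86 + 2.55 + 2.69 = 17.64 ≈ 17.6 mm.
Precipitation = ε × PW = 0.32 × 17.6 = 5.6 mm.

PW ≈ 17.6 mm; precipitation ≈ 5.6 mm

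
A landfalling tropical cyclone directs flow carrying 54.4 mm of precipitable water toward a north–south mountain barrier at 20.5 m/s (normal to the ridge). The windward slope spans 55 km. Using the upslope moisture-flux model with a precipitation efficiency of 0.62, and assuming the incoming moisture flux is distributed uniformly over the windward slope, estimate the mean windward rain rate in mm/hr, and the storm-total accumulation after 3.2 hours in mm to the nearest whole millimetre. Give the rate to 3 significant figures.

Incoming column moisture flux per unit ridge length: F = V × PW = 20.5 × 54.4 = 1115.2 mm·m/s.
Spread over the 55 km slope with efficiency ε = 0.62: R = ε·F/W = 0.62 × 1115.2 / 55000 m = 1.257e-02 mm/s.
R = 1.257e-02 × 3600 = 45.3 mm/hr.
Over 3.2 h: total = 45.3 × 3.2 = 144.96 ≈ 145 mm.

R ≈ 45.3 mm/hr; total ≈ 145 mm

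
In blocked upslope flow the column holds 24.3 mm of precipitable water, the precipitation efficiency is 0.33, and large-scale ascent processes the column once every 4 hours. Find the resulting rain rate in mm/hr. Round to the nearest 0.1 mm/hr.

Each overturning extracts ε × PW = 0.33 × 24.3 = 8.019 mm.
Rate = ε·PW / τ = 8.019 / 4 h = 2.0 mm/hr.

R ≈ 2.0 mm/hr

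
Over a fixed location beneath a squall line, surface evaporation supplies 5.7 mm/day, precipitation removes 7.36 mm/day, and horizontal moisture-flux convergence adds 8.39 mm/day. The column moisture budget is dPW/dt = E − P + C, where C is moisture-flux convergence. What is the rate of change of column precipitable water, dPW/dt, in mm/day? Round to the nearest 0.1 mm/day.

dPW/dt = E − P + C = 5.7 − 7.36 + (8.39) = 6.7 mm/day.

dPW/dt ≈ 6.7 mm/day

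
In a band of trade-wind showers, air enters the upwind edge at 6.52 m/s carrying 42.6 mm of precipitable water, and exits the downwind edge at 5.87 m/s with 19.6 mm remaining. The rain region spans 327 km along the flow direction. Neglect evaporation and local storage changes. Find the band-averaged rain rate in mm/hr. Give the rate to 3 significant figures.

R ≈ 1.79 mm/hr

Column moisture flux per unit crosswind length is F = V × PW.
Inflow: F_in = 6.52 × 42.6 = 277.752 mm·m/s
Outflow: F_out = 5.87 × 19.6 = 115.052 mm·m/s
Steady-state rate R = (F_in − F_out)/L = (277.752 − 115.052) / 327000 m = 4.976e-04 mm/s.
R = 4.976e-04 × 3600 = 1.79 mm/hr.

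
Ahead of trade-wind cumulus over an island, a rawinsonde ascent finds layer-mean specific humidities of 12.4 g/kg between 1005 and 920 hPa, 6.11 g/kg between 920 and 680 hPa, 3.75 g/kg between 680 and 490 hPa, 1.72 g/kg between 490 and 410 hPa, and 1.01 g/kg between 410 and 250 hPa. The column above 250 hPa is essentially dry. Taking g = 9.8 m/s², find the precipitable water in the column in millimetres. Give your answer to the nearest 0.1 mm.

PW ≈ 36.0 mm

Precipitable water is the column-integrated vapour mass per unit area: PW = (1/g) Σ q̄ Δp, with q in kg/kg and Δp in Pa (1 kg/m² of water = 1 mm).
Layer 1005–920 hPa: Δp = 85 hPa = 8500 Pa, q̄ = 0.0124 kg/kg → 0.0124 × 8500 / 9.8 = 10.76 mm
Layer 920–680 hPa: Δp = 240 hPa = 24000 Pa, q̄ = 0.00611 kg/kg → 0.00611 × 24000 / 9.8 = 14.96 mm
Layer 680–490 hPa: Δp = 190 hPa = 19000 Pa, q̄ = 0.00375 kg/kg → 0.00375 × 19000 / 9.8 = 7.27 mm
Layer 490–410 hPa: Δp = 80 hPa = 8000 Pa, q̄ = 0.00172 kg/kg → 0.00172 × 8000 / 9.8 = 1.40 mm
Layer 410–250 hPa: Δp = 160 hPa = 16000 Pa, q̄ = 0.00101 kg/kg → 0.00101 × 16000 / 9.8 = 1.65 mm
PW = 10.76 + 14.96 + 7.27 + 1.40 + 1.65 = 36.04 ≈ 36.0 mm.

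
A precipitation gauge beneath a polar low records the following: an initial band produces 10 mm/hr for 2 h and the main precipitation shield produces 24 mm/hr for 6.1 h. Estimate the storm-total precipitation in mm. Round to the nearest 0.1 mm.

Total = Σ Rᵢ Δtᵢ = 10 × 2 + 24 × 6.1
      = 20 + 146.4 = 166.4 mm.

total ≈ 166.4 mm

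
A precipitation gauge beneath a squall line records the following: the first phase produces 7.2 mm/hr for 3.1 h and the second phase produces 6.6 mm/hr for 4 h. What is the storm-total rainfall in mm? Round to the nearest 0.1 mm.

total ≈ 48.7 mm

Total = Σ Rᵢ Δtᵢ = 7.2 × 3.1 + 6.6 × 4
      = 22.32 + 26.4 = 48.7 mm.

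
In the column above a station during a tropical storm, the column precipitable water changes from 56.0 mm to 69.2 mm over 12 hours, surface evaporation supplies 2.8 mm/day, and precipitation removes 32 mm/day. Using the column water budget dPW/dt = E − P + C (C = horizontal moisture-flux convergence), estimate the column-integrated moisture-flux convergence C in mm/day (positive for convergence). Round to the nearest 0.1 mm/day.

C ≈ 55.6 mm/day

dPW/dt = (69.2 − 56.0) mm / (12/24 day) = +26.400 mm/day.
C = dPW/dt − E + P = (+26.400) − 2.8 + 32 = 55.6 mm/day.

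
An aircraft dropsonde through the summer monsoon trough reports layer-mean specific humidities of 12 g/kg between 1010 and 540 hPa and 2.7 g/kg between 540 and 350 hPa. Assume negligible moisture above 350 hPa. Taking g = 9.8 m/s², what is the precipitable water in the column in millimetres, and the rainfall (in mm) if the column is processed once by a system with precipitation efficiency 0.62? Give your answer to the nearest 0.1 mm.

Precipitable water is the column-integrated vapour mass per unit area: PW = (1/g) Σ q̄ Δp, with q in kg/kg and Δp in Pa (1 kg/m² of water = 1 mm).
Layer 1010–540 hPa: Δp = 470 hPa = 47000 Pa, q̄ = 0.012 kg/kg → 0.012 × 47000 / 9.8 = 57.55 mm
Layer 540–350 hPa: Δp = 190 hPa = 19000 Pa, q̄ = 0.0027 kg/kg → 0.0027 × 19000 / 9.8 = 5.23 mm
PW = 57.55 + 5.23 = 62.78 ≈ 62.8 mm.
Rainfall = ε × PW = 0.62 × 62.8 = 38.9 mm.

PW ≈ 62.8 mm; rainfall ≈ 38.9 mm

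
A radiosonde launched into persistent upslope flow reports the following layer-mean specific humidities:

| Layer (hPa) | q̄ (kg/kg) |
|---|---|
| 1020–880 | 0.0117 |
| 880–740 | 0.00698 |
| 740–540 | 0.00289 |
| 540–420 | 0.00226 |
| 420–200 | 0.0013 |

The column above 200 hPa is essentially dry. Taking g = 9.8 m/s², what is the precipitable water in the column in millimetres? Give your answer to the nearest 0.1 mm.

Precipitable water is the column-integrated vapour mass per unit area: PW = (1/g) Σ q̄ Δp, with q in kg/kg and Δp in Pa (1 kg/m² of water = 1 mm).
Layer 1020–880 hPa: Δp = 140 hPa = 14000 Pa, q̄ = 0.0117 kg/kg → 0.0117 × 14000 / 9.8 = 16.71 mm
Layer 880–740 hPa: Δp = 140 hPa = 14000 Pa, q̄ = 0.00698 kg/kg → 0.00698 × 14000 / 9.8 = 9.97 mm
Layer 740–540 hPa: Δp = 200 hPa = 20000 Pa, q̄ = 0.00289 kg/kg → 0.00289 × 20000 / 9.8 = 5.90 mm
Layer 540–420 hPa: Δp = 120 hPa = 12000 Pa, q̄ = 0.00226 kg/kg → 0.00226 × 12000 / 9.8 = 2.77 mm
Layer 420–200 hPa: Δp = 220 hPa = 22000 Pa, q̄ = 0.0013 kg/kg → 0.0013 × 22000 / 9.8 = 2.92 mm
PW = 16.71 + 9.97 + 5.90 + 2.77 + 2.92 = 38.27 ≈ 38.3 mm.

PW ≈ 38.3 mm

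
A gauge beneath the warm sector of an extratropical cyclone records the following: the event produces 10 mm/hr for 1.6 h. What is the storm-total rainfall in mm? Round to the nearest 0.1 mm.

total ≈ 16.0 mm

Total = Σ Rᵢ Δtᵢ = 10 × 1.6
      = 16 = 16.0 mm.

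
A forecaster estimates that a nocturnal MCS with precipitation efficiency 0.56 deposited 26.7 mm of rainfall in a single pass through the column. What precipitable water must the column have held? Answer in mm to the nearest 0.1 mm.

PW = rainfall / ε = 26.7 / 0.56 = 47.7 mm.

PW ≈ 47.7 mm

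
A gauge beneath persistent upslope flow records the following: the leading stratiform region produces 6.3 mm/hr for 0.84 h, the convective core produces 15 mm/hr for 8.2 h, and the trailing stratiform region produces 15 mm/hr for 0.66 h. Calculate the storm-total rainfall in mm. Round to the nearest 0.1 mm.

total ≈ 138.2 mm

Total = Σ Rᵢ Δtᵢ = 6.3 × 0.84 + 15 × 8.2 + 15 × 0.66
      = 5.292 + 123 + 9.9 = 138.2 mm.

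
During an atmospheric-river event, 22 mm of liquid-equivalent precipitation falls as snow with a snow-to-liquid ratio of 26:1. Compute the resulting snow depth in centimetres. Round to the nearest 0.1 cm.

snow depth ≈ 57.2 cm

Snow depth = liquid × ratio = 22 mm × 26 = 572 mm = 57.2 cm.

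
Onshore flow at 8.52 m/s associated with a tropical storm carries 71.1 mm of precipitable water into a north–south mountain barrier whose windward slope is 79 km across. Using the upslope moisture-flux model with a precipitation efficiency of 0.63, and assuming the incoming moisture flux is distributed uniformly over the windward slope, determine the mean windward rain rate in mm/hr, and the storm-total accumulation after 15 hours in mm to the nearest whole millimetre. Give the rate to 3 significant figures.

R ≈ 17.4 mm/hr; total ≈ 261 mm

Incoming column moisture flux per unit ridge length: F = V × PW = 8.52 × 71.1 = 605.772 mm·m/s.
Spread over the 79 km slope with efficiency ε = 0.63: R = ε·F/W = 0.63 × 605.772 / 79000 m = 4.831e-03 mm/s.
R = 4.831e-03 × 3600 = 17.4 mm/hr.
Over 15 h: total = 17.4 × 15 = 261 mm.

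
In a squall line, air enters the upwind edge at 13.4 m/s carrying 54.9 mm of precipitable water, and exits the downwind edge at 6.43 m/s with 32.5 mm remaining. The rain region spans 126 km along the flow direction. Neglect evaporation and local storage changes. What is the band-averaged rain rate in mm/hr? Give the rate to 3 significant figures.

Column moisture flux per unit crosswind length is F = V × PW.
Inflow: F_in = 13.4 × 54.9 = 735.66 mm·m/s
Outflow: F_out = 6.43 × 32.5 = 208.975 mm·m/s
Steady-state rate R = (F_in − F_out)/L = (735.66 − 208.975) / 126000 m = 4.180e-03 mm/s.
R = 4.180e-03 × 3600 = 15.0 mm/hr.

R ≈ 15.0 mm/hr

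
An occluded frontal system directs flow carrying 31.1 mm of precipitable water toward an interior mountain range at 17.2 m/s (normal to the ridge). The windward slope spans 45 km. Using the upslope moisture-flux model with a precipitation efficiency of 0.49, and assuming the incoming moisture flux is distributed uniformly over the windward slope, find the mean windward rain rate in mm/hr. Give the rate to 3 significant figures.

Incoming column moisture flux per unit ridge length: F = V × PW = 17.2 × 31.1 = 534.92 mm·m/s.
Spread over the 45 km slope with efficiency ε = 0.49: R = ε·F/W = 0.49 × 534.92 / 45000 m = 5.825e-03 mm/s.
R = 5.825e-03 × 3600 = 21.0 mm/hr.

R ≈ 21.0 mm/hr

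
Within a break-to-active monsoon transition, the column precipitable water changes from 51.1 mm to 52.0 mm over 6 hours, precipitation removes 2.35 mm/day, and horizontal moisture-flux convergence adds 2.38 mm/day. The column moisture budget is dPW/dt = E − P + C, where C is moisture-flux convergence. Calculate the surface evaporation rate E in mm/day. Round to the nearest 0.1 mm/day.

E ≈ 3.6 mm/day

dPW/dt = (52.0 − 51.1) mm / (6/24 day) = +3.600 mm/day.
E = dPW/dt + P − C = (+3.600) + 2.35 − (2.38) = 3.6 mm/day.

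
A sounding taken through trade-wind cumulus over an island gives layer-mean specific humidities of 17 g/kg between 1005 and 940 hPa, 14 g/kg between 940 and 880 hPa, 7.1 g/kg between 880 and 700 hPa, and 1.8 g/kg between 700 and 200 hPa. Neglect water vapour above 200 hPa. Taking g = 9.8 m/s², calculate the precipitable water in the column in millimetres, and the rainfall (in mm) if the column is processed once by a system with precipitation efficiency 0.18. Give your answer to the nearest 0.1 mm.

Precipitable water is the column-integrated vapour mass per unit area: PW = (1/g) Σ q̄ Δp, with q in kg/kg and Δp in Pa (1 kg/m² of water = 1 mm).
Layer 1005–940 hPa: Δp = 65 hPa = 6500 Pa, q̄ = 0.017 kg/kg → 0.017 × 6500 / 9.8 = 11.28 mm
Layer 940–880 hPa: Δp = 60 hPa = 6000 Pa, q̄ = 0.014 kg/kg → 0.014 × 6000 / 9.8 = 8.57 mm
Layer 880–700 hPa: Δp = 180 hPa = 18000 Pa, q̄ = 0.0071 kg/kg → 0.0071 × 18000 / 9.8 = 13.04 mm
Layer 700–200 hPa: Δp = 500 hPa = 50000 Pa, q̄ = 0.0018 kg/kg → 0.0018 × 50000 / 9.8 = 9.18 mm
PW = 11.28 + 8.57 + 13.04 + 9.18 = 42.07 ≈ 42.1 mm.
Rainfall = ε × PW = 0.18 × 42.1 = 7.6 mm.

PW ≈ 42.1 mm; rainfall ≈ 7.6 mm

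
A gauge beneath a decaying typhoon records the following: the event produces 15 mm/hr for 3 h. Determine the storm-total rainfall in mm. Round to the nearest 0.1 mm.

total ≈ 45.0 mm

Total = Σ Rᵢ Δtᵢ = 15 × 3
      = 45 = 45.0 mm.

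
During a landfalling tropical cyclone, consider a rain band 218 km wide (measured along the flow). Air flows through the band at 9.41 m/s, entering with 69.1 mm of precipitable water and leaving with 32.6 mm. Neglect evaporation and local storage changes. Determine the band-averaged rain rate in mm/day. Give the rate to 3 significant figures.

R ≈ 136 mm/day

Column moisture flux per unit crosswind length is F = V × PW.
Inflow: F_in = 9.41 × 69.1 = 650.231 mm·m/s
Outflow: F_out = 9.41 × 32.6 = 306.766 mm·m/s
Steady-state rate R = (F_in − F_out)/L = (650.231 − 306.766) / 218000 m = 1.576e-03 mm/s.
R = 1.576e-03 × 3600 × 24 = 136 mm/day.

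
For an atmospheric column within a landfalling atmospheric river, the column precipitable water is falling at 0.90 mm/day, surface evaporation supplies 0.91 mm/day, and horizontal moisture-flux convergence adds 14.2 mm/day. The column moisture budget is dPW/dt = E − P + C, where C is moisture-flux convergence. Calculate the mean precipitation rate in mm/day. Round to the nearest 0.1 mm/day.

P ≈ 16.0 mm/day

dPW/dt = -0.90 mm/day.
P = E + C − dPW/dt = 0.91 + (14.2) − (-0.90) = 16.0 mm/day.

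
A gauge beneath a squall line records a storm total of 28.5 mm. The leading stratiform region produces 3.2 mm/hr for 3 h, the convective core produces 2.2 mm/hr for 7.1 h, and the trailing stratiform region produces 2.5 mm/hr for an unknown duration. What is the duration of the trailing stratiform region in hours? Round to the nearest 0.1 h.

duration ≈ 1.3 h

Known phases: 3.2 × 3 + 2.2 × 7.1 = 9.6 + 15.62 = 25.22 mm.
Remaining depth = 28.5 − 25.22 = 3.28 mm.
Duration = 3.28 / 2.5 = 1.3 h.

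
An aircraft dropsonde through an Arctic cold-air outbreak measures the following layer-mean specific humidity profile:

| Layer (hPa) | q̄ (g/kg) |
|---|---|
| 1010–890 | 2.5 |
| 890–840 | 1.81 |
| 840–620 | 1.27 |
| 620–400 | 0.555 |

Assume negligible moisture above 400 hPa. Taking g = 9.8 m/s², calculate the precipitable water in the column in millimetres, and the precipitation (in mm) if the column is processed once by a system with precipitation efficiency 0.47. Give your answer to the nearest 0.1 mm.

PW ≈ 8.1 mm; precipitation ≈ 3.8 mm

Precipitable water is the column-integrated vapour mass per unit area: PW = (1/g) Σ q̄ Δp, with q in kg/kg and Δp in Pa (1 kg/m² of water = 1 mm).
Layer 1010–890 hPa: Δp = 120 hPa = 12000 Pa, q̄ = 0.0025 kg/kg → 0.0025 × 12000 / 9.8 = 3.06 mm
Layer 890–840 hPa: Δp = 50 hPa = 5000 Pa, q̄ = 0.00181 kg/kg → 0.00181 × 5000 / 9.8 = 0.92 mm
Layer 840–620 hPa: Δp = 220 hPa = 22000 Pa, q̄ = 0.00127 kg/kg → 0.00127 × 22000 / 9.8 = 2.85 mm
Layer 620–400 hPa: Δp = 220 hPa = 22000 Pa, q̄ = 0.000555 kg/kg → 0.000555 × 22000 / 9.8 = 1.25 mm
PW = 3.06 + 0.92 + 2.85 + 1.25 = 8.08 ≈ 8.1 mm.
Precipitation = ε × PW = 0.47 × 8.1 = 3.8 mm.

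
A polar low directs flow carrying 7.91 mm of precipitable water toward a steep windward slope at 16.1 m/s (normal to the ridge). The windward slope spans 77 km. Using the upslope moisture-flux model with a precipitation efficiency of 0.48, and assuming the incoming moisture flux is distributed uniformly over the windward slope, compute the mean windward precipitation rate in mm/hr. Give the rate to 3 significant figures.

R ≈ 2.86 mm/hr

Incoming column moisture flux per unit ridge length: F = V × PW = 16.1 × 7.91 = 127.351 mm·m/s.
Spread over the 77 km slope with efficiency ε = 0.48: R = ε·F/W = 0.48 × 127.351 / 77000 m = 7.939e-04 mm/s.
R = 7.939e-04 × 3600 = 2.86 mm/hr.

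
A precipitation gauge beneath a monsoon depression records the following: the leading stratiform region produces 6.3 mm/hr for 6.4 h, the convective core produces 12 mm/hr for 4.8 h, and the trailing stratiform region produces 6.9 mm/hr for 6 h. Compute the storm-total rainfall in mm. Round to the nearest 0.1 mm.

Total = Σ Rᵢ Δtᵢ = 6.3 × 6.4 + 12 × 4.8 + 6.9 × 6
      = 40.32 + 57.6 + 41.4 = 139.3 mm.

total ≈ 139.3 mm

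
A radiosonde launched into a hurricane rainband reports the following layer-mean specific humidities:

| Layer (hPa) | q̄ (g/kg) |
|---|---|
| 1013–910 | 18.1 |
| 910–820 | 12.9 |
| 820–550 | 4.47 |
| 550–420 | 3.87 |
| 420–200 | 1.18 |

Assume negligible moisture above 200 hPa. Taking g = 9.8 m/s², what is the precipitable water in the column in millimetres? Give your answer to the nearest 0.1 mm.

Precipitable water is the column-integrated vapour mass per unit area: PW = (1/g) Σ q̄ Δp, with q in kg/kg and Δp in Pa (1 kg/m² of water = 1 mm).
Layer 1013–910 hPa: Δp = 103 hPa = 10300 Pa, q̄ = 0.0181 kg/kg → 0.0181 × 10300 / 9.8 = 19.02 mm
Layer 910–820 hPa: Δp = 90 hPa = 9000 Pa, q̄ = 0.0129 kg/kg → 0.0129 × 9000 / 9.8 = 11.85 mm
Layer 820–550 hPa: Δp = 270 hPa = 27000 Pa, q̄ = 0.00447 kg/kg → 0.00447 × 27000 / 9.8 = 12.32 mm
Layer 550–420 hPa: Δp = 130 hPa = 13000 Pa, q̄ = 0.00387 kg/kg → 0.00387 × 13000 / 9.8 = 5.13 mm
Layer 420–200 hPa: Δp = 220 hPa = 22000 Pa, q̄ = 0.00118 kg/kg → 0.00118 × 22000 / 9.8 = 2.65 mm
PW = 19.02 + 11.85 + 12.32 + 5.13 + 2.65 = 50.97 ≈ 51.0 mm.

PW ≈ 51.0 mm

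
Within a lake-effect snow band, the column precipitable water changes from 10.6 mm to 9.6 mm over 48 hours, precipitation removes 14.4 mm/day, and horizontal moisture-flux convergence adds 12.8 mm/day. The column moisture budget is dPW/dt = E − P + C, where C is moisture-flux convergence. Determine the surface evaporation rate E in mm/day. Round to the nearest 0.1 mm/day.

dPW/dt = (9.6 − 10.6) mm / (48/24 day) = -0.500 mm/day.
E = dPW/dt + P − C = (-0.500) + 14.4 − (12.8) = 1.1 mm/day.

E ≈ 1.1 mm/day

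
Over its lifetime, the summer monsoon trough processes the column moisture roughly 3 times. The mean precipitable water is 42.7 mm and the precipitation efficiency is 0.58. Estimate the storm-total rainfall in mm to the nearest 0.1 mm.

rainfall ≈ 74.3 mm

Each cycle deposits ε × PW = 0.58 × 42.7 = 24.766 mm.
Over 3 cycles: 3 × 24.766 = 74.3 mm.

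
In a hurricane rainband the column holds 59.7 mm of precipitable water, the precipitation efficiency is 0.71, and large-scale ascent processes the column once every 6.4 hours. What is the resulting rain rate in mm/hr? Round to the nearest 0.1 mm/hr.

Each overturning extracts ε × PW = 0.71 × 59.7 = 42.387 mm.
Rate = ε·PW / τ = 42.387 / 6.4 h = 6.6 mm/hr.

R ≈ 6.6 mm/hr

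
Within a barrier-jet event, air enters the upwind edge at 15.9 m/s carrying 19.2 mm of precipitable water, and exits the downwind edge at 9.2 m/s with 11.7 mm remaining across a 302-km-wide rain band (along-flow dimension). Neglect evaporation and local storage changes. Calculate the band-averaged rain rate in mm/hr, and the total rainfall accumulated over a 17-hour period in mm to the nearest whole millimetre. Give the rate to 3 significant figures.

R ≈ 2.36 mm/hr; total ≈ 40 mm

Column moisture flux per unit crosswind length is F = V × PW.
Inflow: F_in = 15.9 × 19.2 = 305.28 mm·m/s
Outflow: F_out = 9.2 × 11.7 = 107.64 mm·m/s
Steady-state rate R = (F_in − F_out)/L = (305.28 − 107.64) / 302000 m = 6.544e-04 mm/s.
R = 6.544e-04 × 3600 = 2.36 mm/hr.
Over 17 h: total = 2.36 × 17 = 40.12 ≈ 40 mm.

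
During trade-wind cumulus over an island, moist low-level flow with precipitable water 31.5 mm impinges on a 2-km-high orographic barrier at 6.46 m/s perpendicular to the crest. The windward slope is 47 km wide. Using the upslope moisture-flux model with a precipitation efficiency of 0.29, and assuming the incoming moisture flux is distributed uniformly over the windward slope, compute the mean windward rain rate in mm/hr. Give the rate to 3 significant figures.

Incoming column moisture flux per unit ridge length: F = V × PW = 6.46 × 31.5 = 203.49 mm·m/s.
Spread over the 47 km slope with efficiency ε = 0.29: R = ε·F/W = 0.29 × 203.49 / 47000 m = 1.256e-03 mm/s.
R = 1.256e-03 × 3600 = 4.52 mm/hr.

R ≈ 4.52 mm/hr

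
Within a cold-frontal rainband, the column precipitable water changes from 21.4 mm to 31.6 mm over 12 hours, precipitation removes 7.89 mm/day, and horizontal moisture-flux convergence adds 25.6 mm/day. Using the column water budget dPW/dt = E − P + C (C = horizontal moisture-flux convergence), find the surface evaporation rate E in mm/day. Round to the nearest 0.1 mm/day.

dPW/dt = (31.6 − 21.4) mm / (12/24 day) = +20.400 mm/day.
E = dPW/dt + P − C = (+20.400) + 7.89 − (25.6) = 2.7 mm/day.

E ≈ 2.7 mm/day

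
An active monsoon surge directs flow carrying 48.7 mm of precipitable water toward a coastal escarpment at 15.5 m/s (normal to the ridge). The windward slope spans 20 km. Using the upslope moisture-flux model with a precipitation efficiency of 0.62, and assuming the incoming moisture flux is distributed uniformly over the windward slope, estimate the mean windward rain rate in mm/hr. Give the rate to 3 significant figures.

Incoming column moisture flux per unit ridge length: F = V × PW = 15.5 × 48.7 = 754.85 mm·m/s.
Spread over the 20 km slope with efficiency ε = 0.62: R = ε·F/W = 0.62 × 754.85 / 20000 m = 2.340e-02 mm/s.
R = 2.340e-02 × 3600 = 84.2 mm/hr.

R ≈ 84.2 mm/hr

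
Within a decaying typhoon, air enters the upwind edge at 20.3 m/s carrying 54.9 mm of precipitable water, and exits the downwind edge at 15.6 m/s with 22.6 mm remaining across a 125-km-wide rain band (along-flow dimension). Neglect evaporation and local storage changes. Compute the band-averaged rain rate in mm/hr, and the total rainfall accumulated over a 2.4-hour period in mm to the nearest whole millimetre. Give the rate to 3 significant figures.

R ≈ 21.9 mm/hr; total ≈ 53 mm

Column moisture flux per unit crosswind length is F = V × PW.
Inflow: F_in = 20.3 × 54.9 = 1114.47 mm·m/s
Outflow: F_out = 15.6 × 22.6 = 352.56 mm·m/s
Steady-state rate R = (F_in − F_out)/L = (1114.47 − 352.56) / 125000 m = 6.095e-03 mm/s.
R = 6.095e-03 × 3600 = 21.9 mm/hr.
Over 2.4 h: total = 21.9 × 2.4 = 52.56 ≈ 53 mm.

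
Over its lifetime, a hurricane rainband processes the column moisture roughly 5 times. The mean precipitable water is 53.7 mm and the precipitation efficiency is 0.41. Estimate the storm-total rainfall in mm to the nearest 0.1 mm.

Each cycle deposits ε × PW = 0.41 × 53.7 = 22.017 mm.
Over 5 cycles: 5 × 22.017 = 110.1 mm.

rainfall ≈ 110.1 mm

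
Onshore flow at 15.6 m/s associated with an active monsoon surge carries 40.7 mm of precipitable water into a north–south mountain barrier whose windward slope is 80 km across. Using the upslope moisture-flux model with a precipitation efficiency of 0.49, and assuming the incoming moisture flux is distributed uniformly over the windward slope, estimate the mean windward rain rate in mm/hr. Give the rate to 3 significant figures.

Incoming column moisture flux per unit ridge length: F = V × PW = 15.6 × 40.7 = 634.92 mm·m/s.
Spread over the 80 km slope with efficiency ε = 0.49: R = ε·F/W = 0.49 × 634.92 / 80000 m = 3.889e-03 mm/s.
R = 3.889e-03 × 3600 = 14.0 mm/hr.

R ≈ 14.0 mm/hr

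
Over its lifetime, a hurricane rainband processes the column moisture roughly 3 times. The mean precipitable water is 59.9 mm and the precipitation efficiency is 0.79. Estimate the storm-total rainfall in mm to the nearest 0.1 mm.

rainfall ≈ 142.0 mm

Each cycle deposits ε × PW = 0.79 × 59.9 = 47.321 mm.
Over 3 cycles: 3 × 47.321 = 142.0 mm.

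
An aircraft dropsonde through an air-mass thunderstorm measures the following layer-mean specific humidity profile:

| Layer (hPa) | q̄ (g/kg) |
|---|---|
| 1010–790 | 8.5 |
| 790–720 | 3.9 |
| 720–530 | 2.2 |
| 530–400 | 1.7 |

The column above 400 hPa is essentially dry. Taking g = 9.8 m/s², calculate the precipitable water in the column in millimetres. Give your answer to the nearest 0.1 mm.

Precipitable water is the column-integrated vapour mass per unit area: PW = (1/g) Σ q̄ Δp, with q in kg/kg and Δp in Pa (1 kg/m² of water = 1 mm).
Layer 1010–790 hPa: Δp = 220 hPa = 22000 Pa, q̄ = 0.0085 kg/kg → 0.0085 × 22000 / 9.8 = 19.08 mm
Layer 790–720 hPa: Δp = 70 hPa = 7000 Pa, q̄ = 0.0039 kg/kg → 0.0039 × 7000 / 9.8 = 2.79 mm
Layer 720–530 hPa: Δp = 190 hPa = 19000 Pa, q̄ = 0.0022 kg/kg → 0.0022 × 19000 / 9.8 = 4.27 mm
Layer 530–400 hPa: Δp = 130 hPa = 13000 Pa, q̄ = 0.0017 kg/kg → 0.0017 × 13000 / 9.8 = 2.26 mm
PW = 19.08 + 2.79 + 4.27 + 2.26 = 28.40 ≈ 28.4 mm.

PW ≈ 28.4 mm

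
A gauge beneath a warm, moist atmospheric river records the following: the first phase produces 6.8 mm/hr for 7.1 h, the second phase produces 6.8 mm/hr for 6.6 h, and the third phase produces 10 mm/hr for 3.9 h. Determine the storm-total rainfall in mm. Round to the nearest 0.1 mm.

total ≈ 132.2 mm

Total = Σ Rᵢ Δtᵢ = 6.8 × 7.1 + 6.8 × 6.6 + 10 × 3.9
      = 48.28 + 44.88 + 39 = 132.2 mm.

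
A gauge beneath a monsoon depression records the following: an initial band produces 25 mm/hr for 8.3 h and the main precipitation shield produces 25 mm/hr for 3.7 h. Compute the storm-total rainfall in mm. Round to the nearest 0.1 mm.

total ≈ 300.0 mm

Total = Σ Rᵢ Δtᵢ = 25 × 8.3 + 25 × 3.7
      = 207.5 + 92.5 = 300.0 mm.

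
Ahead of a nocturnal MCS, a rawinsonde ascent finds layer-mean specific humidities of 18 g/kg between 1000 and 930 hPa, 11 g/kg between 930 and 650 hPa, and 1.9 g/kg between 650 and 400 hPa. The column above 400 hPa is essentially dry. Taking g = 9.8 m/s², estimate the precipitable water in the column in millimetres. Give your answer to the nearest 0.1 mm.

Precipitable water is the column-integrated vapour mass per unit area: PW = (1/g) Σ q̄ Δp, with q in kg/kg and Δp in Pa (1 kg/m² of water = 1 mm).
Layer 1000–930 hPa: Δp = 70 hPa = 7000 Pa, q̄ = 0.018 kg/kg → 0.018 × 7000 / 9.8 = 12.86 mm
Layer 930–650 hPa: Δp = 280 hPa = 28000 Pa, q̄ = 0.011 kg/kg → 0.011 × 28000 / 9.8 = 31.43 mm
Layer 650–400 hPa: Δp = 250 hPa = 25000 Pa, q̄ = 0.0019 kg/kg → 0.0019 × 25000 / 9.8 = 4.85 mm
PW = 12.86 + 31.43 + 4.85 = 49.14 ≈ 49.1 mm.

PW ≈ 49.1 mm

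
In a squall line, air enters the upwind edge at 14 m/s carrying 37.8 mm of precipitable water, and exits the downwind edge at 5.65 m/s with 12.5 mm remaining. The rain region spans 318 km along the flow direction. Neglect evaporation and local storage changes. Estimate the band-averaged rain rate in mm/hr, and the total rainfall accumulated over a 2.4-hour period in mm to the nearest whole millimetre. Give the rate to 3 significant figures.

R ≈ 5.19 mm/hr; total ≈ 12 mm

Column moisture flux per unit crosswind length is F = V × PW.
Inflow: F_in = 14 × 37.8 = 529.2 mm·m/s
Outflow: F_out = 5.65 × 12.5 = 70.625 mm·m/s
Steady-state rate R = (F_in − F_out)/L = (529.2 − 70.625) / 318000 m = 1.442e-03 mm/s.
R = 1.442e-03 × 3600 = 5.19 mm/hr.
Over 2.4 h: total = 5.19 × 2.4 = 12.456 ≈ 12 mm.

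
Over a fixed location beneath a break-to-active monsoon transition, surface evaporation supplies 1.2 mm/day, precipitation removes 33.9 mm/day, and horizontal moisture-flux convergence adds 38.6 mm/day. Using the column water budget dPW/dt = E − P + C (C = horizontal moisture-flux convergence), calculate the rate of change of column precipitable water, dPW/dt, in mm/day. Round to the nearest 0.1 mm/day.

dPW/dt ≈ 5.9 mm/day

dPW/dt = E − P + C = 1.2 − 33.9 + (38.6) = 5.9 mm/day.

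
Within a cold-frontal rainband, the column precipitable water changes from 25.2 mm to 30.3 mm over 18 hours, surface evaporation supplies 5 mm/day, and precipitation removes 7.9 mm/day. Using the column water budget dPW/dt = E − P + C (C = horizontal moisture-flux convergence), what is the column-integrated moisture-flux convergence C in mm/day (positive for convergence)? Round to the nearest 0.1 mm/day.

dPW/dt = (30.3 − 25.2) mm / (18/24 day) = +6.800 mm/day.
C = dPW/dt − E + P = (+6.800) − 5 + 7.9 = 9.7 mm/day.

C ≈ 9.7 mm/day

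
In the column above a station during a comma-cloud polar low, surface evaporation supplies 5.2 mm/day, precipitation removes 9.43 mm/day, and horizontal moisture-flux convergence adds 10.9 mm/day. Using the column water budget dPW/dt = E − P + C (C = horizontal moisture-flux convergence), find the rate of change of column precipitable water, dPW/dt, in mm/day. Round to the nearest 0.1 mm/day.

dPW/dt = E − P + C = 5.2 − 9.43 + (10.9) = 6.7 mm/day.

dPW/dt ≈ 6.7 mm/day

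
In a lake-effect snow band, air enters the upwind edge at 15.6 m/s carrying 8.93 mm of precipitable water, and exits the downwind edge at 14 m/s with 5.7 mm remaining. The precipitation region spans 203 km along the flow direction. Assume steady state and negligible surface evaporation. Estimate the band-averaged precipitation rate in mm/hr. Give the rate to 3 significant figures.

R ≈ 1.06 mm/hr

Column moisture flux per unit crosswind length is F = V × PW.
Inflow: F_in = 15.6 × 8.93 = 139.308 mm·m/s
Outflow: F_out = 14 × 5.7 = 79.8 mm·m/s
Steady-state rate R = (F_in − F_out)/L = (139.308 − 79.8) / 203000 m = 2.931e-04 mm/s.
R = 2.931e-04 × 3600 = 1.06 mm/hr.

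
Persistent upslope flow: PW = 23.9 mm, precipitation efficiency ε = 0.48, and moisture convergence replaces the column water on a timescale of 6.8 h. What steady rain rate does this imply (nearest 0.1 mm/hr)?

Each overturning extracts ε × PW = 0.48 × 23.9 = 11.472 mm.
Rate = ε·PW / τ = 11.472 / 6.8 h = 1.7 mm/hr.

R ≈ 1.7 mm/hr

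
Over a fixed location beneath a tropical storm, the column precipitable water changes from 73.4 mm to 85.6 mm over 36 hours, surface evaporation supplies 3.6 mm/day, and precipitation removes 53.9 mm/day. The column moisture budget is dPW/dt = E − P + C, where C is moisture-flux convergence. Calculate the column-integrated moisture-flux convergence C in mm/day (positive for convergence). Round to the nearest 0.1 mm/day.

dPW/dt = (85.6 − 73.4) mm / (36/24 day) = +8.133 mm/day.
C = dPW/dt − E + P = (+8.133) − 3.6 + 53.9 = 58.4 mm/day.

C ≈ 58.4 mm/day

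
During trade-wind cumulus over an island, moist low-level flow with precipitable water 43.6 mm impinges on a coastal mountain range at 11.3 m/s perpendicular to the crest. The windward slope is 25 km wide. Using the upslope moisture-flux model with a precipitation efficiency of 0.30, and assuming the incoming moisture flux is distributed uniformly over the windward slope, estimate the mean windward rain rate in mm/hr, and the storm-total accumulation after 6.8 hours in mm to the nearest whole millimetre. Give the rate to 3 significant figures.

R ≈ 21.3 mm/hr; total ≈ 145 mm

Incoming column moisture flux per unit ridge length: F = V × PW = 11.3 × 43.6 = 492.68 mm·m/s.
Spread over the 25 km slope with efficiency ε = 0.30: R = ε·F/W = 0.30 × 492.68 / 25000 m = 5.912e-03 mm/s.
R = 5.912e-03 × 3600 = 21.3 mm/hr.
Over 6.8 h: total = 21.3 × 6.8 = 144.84 ≈ 145 mm.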